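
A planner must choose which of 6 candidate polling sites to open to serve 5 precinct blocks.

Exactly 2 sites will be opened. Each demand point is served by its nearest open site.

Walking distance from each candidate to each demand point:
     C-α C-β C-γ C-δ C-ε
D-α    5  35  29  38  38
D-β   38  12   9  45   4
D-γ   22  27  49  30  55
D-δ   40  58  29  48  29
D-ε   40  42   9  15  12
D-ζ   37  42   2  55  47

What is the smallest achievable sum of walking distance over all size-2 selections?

Open {D-α, D-β}.
  C-α→D-α 5, C-β→D-β 12, C-γ→D-β 9, C-δ→D-α 38, C-ε→D-β 4  ⇒ total 68.
Compare {D-α, D-ε}: total 76.
Compare {D-β, D-γ}: total 77.
No size-2 selection does better; minimum is 68.

68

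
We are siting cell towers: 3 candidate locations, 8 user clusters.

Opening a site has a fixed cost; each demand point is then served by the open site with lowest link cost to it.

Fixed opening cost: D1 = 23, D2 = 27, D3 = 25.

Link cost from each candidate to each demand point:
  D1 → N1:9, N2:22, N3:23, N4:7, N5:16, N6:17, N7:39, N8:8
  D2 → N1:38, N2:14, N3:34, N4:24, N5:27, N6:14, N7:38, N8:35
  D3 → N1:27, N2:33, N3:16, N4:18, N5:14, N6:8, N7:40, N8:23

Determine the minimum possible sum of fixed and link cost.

164

Open {D1}: assign each demand point to its cheapest open site.
  N1→D1 9, N2→D1 22, N3→D1 23, N4→D1 7, N5→D1 16, N6→D1 17, N7→D1 39, N8→D1 8
  link cost 141, fixed 23 → total 164.
Compare {D1, D3}: link cost 123 + fixed 48 = 171.
Compare {D1, D2}: link cost 129 + fixed 50 = 179.
Compare {D1, D2, D3}: link cost 114 + fixed 75 = 189.
All other subsets cost ≥ 171. Minimum total cost: 164.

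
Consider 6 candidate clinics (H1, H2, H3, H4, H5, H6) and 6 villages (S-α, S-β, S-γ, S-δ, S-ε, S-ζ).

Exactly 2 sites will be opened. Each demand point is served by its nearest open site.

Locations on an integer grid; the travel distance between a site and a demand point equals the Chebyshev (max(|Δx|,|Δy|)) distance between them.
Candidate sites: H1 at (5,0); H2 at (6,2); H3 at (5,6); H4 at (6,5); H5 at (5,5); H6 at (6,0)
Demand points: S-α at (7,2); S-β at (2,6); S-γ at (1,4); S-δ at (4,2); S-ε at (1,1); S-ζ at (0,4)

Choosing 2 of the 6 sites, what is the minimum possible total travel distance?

19

Open {H2, H5}.
  S-α→H2 1, S-β→H5 3, S-γ→H5 4, S-δ→H2 2, S-ε→H5 4, S-ζ→H5 5  ⇒ total 19.
Compare {H1, H2}: total 20.
Compare {H1, H3}: total 20.
No size-2 selection does better; minimum is 19.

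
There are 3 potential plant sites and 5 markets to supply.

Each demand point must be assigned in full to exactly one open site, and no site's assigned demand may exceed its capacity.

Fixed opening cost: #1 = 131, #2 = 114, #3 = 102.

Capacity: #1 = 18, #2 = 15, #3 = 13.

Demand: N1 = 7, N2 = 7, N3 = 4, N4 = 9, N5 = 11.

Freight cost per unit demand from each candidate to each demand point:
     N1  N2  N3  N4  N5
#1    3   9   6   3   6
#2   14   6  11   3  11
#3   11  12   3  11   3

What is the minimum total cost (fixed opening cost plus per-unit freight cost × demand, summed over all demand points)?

514

Open {#1, #2, #3}; cheapest assignment that respects the capacities:
  #1 (cap 18, load 16): N1, N4 — cost 7×3 + 9×3 = 48
  #2 (cap 15, load 11): N2, N3 — cost 7×6 + 4×11 = 86
  #3 (cap 13, load 11): N5 — cost 11×3 = 33
  Shipping 167, fixed 347 → total 514.
  Any other capacity-feasible assignment to {#1, #2, #3} ships for at least 167.
Total demand is 38 and no other set of sites has combined capacity ≥ 38, so {#1, #2, #3} is the only feasible choice of open sites. Minimum: 514.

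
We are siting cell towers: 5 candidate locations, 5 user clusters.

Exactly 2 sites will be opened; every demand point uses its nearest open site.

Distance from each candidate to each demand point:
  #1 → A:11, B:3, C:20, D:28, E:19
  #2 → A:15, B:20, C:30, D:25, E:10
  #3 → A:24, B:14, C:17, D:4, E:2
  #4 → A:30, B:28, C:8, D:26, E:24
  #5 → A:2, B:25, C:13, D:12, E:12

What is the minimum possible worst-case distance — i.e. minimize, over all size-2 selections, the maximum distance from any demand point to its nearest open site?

Open {#1, #5}.
  Farthest demand point is C at distance 13 (to #5); all others are ≤ 13.
With {#3, #5} the worst case is 14.
With {#1, #3} the worst case is 17.
No size-2 selection achieves below 13.

13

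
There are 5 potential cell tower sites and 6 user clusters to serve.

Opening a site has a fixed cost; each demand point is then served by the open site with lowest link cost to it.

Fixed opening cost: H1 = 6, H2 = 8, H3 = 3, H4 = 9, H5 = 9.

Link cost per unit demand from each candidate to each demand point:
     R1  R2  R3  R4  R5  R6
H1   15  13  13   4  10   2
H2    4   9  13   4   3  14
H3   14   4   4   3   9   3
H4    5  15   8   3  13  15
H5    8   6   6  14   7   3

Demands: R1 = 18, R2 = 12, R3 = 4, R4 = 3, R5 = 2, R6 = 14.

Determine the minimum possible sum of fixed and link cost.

Open {H1, H2, H3}: assign each demand point to its cheapest open site.
  R1→H2 18×4=72, R2→H3 12×4=48, R3→H3 4×4=16, R4→H3 3×3=9, R5→H2 2×3=6, R6→H1 14×2=28
  link cost 179, fixed 17 → total 196.
Compare {H2, H3}: link cost 193 + fixed 11 = 204.
Compare {H1, H2, H3, H4}: link cost 179 + fixed 26 = 205.
Compare {H1, H2, H3, H5}: link cost 179 + fixed 26 = 205.
All other subsets cost ≥ 204. Minimum total cost: 196.

196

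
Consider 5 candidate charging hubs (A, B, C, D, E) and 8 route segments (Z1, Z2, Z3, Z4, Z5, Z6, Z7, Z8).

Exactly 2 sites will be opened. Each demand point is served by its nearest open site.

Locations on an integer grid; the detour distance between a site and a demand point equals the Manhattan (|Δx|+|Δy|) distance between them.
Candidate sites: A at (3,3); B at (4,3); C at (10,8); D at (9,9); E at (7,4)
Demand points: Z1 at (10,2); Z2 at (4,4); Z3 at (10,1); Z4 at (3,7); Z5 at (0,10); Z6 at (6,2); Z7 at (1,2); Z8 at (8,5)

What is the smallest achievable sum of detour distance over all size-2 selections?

35

Open {A, E}.
  Z1→E 5, Z2→A 2, Z3→E 6, Z4→A 4, Z5→A 10, Z6→E 3, Z7→A 3, Z8→E 2  ⇒ total 35.
Compare {B, E}: total 37.
Compare {A, C}: total 41.
No size-2 selection does better; minimum is 35.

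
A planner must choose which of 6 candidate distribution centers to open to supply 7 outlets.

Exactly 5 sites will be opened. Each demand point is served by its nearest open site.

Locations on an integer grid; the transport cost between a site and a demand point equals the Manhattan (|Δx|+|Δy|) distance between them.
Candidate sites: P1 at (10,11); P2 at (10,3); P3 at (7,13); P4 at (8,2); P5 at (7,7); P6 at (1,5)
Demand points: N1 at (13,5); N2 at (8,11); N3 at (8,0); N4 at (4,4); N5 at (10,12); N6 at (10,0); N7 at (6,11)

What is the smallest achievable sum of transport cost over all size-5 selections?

20

Open {P1, P2, P3, P4, P6}.
  N1→P2 5, N2→P1 2, N3→P4 2, N4→P6 4, N5→P1 1, N6→P2 3, N7→P3 3  ⇒ total 20.
Compare {P1, P2, P4, P5, P6}: total 21.
Compare {P1, P2, P3, P4, P5}: total 22.
No size-5 selection does better; minimum is 20.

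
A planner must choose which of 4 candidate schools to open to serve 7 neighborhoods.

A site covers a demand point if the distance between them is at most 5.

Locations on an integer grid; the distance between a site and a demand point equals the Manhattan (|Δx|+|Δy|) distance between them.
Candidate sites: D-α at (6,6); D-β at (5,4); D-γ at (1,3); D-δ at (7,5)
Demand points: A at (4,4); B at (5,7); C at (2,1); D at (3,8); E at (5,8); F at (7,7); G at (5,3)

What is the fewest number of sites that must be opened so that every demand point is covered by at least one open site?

Coverage sets (demand points within 5 of each site):
  D-α: {A, B, D, E, F, G}
  D-β: {A, B, E, F, G}
  D-γ: {A, C, G}
  D-δ: {A, B, E, F, G}
No single site covers all 7 demand points.
But {D-α, D-γ} covers everything, so the minimum is 2.

2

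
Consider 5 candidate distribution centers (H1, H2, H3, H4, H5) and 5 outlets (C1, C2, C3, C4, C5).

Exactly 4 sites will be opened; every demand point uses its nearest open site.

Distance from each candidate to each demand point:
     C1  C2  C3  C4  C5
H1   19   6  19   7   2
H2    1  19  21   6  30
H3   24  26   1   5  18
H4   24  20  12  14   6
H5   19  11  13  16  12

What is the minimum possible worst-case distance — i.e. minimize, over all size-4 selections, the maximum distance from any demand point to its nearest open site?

6

Open {H1, H2, H3, H4}.
  Farthest demand point is C2 at distance 6 (to H1); all others are ≤ 6.
With {H1, H2, H3, H5} the worst case is 6.
With {H2, H3, H4, H5} the worst case is 11.
No size-4 selection achieves below 6.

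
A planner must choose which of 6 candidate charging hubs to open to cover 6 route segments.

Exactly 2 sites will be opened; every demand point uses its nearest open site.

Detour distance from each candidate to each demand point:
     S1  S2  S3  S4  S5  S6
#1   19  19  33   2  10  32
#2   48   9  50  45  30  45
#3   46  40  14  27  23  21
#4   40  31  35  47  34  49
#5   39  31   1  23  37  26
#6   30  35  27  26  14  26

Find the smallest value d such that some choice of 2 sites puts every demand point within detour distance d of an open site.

21

Open {#1, #3}.
  Farthest demand point is S6 at detour distance 21 (to #3); all others are ≤ 21.
With {#1, #5} the worst case is 26.
With {#1, #6} the worst case is 27.
No size-2 selection achieves below 21.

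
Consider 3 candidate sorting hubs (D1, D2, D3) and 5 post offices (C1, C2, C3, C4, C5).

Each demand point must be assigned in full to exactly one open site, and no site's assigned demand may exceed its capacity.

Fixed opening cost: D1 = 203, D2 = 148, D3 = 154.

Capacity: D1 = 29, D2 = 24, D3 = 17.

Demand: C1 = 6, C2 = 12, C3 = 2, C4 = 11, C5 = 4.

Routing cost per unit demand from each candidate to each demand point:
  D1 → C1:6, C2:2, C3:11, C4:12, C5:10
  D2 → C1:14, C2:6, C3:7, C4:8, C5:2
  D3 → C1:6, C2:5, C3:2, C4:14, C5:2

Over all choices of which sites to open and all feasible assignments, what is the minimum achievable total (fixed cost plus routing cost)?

510

Open {D2, D3}; cheapest assignment that respects the capacities:
  D2 (cap 24, load 23): C2, C4 — cost 12×6 + 11×8 = 160
  D3 (cap 17, load 12): C1, C3, C5 — cost 6×6 + 2×2 + 4×2 = 48
  Shipping 208, fixed 302 → total 510.
  Any other capacity-feasible assignment to {D2, D3} ships for at least 208.
Compare {D1, D2}: its best feasible assignment gives total 521.
Compare {D1, D3}: its best feasible assignment gives total 561.
Every other set of open sites that can feasibly serve all demand totals ≥ 521 even under its best assignment. Minimum: 510.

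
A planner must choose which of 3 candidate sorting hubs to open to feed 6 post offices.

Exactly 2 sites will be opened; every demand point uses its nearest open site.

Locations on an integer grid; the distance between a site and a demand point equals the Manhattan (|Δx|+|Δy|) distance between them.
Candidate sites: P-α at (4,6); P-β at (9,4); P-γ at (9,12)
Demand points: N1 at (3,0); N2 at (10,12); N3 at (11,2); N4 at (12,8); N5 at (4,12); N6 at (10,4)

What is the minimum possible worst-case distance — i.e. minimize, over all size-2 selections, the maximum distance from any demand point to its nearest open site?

9

Open {P-α, P-β}.
  Farthest demand point is N2 at distance 9 (to P-β); all others are ≤ 9.
With {P-β, P-γ} the worst case is 10.
With {P-α, P-γ} the worst case is 11.
No size-2 selection achieves below 9.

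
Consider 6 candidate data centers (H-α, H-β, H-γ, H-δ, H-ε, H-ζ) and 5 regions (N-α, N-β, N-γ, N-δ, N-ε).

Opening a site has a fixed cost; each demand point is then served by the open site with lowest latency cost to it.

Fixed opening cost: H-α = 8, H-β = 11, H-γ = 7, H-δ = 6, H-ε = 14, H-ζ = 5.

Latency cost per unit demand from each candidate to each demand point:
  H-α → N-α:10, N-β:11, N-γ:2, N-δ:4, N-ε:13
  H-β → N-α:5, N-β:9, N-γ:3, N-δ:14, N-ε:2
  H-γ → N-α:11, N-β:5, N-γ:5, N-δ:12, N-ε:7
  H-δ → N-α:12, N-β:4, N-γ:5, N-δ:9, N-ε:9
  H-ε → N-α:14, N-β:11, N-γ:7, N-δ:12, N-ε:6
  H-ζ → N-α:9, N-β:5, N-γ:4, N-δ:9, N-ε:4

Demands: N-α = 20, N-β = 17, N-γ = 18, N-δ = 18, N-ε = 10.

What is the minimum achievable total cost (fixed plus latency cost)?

321

Open {H-α, H-β, H-δ}: assign each demand point to its cheapest open site.
  N-α→H-β 20×5=100, N-β→H-δ 17×4=68, N-γ→H-α 18×2=36, N-δ→H-α 18×4=72, N-ε→H-β 10×2=20
  latency cost 296, fixed 25 → total 321.
Compare {H-α, H-β, H-δ, H-ζ}: latency cost 296 + fixed 30 = 326.
Compare {H-α, H-β, H-γ, H-δ}: latency cost 296 + fixed 32 = 328.
Compare {H-α, H-β, H-γ, H-δ, H-ζ}: latency cost 296 + fixed 37 = 333.
All other subsets cost ≥ 326. Minimum total cost: 321.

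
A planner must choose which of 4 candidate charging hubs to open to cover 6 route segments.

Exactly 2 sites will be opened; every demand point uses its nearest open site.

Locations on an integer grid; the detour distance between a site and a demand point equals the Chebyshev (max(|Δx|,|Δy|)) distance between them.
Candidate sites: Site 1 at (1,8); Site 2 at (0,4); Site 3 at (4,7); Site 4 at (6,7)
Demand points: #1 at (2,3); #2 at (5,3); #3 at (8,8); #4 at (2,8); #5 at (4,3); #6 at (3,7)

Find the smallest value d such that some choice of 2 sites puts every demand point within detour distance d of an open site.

4

Open {Site 1, Site 3}.
  Farthest demand point is #1 at detour distance 4 (to Site 3); all others are ≤ 4.
With {Site 1, Site 4} the worst case is 4.
With {Site 2, Site 3} the worst case is 4.
No size-2 selection achieves below 4.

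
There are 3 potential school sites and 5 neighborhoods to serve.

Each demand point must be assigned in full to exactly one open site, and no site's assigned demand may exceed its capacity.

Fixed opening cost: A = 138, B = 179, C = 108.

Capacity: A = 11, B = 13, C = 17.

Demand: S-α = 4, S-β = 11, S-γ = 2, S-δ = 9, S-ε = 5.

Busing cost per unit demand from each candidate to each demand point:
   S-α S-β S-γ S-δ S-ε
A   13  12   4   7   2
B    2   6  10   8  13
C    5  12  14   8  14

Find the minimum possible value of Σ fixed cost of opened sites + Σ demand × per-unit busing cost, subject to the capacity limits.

601

Open {A, B, C}; cheapest assignment that respects the capacities:
  A (cap 11, load 7): S-γ, S-ε — cost 2×4 + 5×2 = 18
  B (cap 13, load 11): S-β — cost 11×6 = 66
  C (cap 17, load 13): S-α, S-δ — cost 4×5 + 9×8 = 92
  Shipping 176, fixed 425 → total 601.
  Any other capacity-feasible assignment to {A, B, C} ships for at least 176.
Total demand is 31 and no other set of sites has combined capacity ≥ 31, so {A, B, C} is the only feasible choice of open sites. Minimum: 601.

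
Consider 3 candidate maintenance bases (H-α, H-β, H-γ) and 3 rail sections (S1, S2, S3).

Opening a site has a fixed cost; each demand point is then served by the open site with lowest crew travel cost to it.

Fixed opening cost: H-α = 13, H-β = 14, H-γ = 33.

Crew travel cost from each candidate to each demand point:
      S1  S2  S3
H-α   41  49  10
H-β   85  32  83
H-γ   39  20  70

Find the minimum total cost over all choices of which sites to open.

Open {H-α, H-β}: assign each demand point to its cheapest open site.
  S1→H-α 41, S2→H-β 32, S3→H-α 10
  crew travel cost 83, fixed 27 → total 110.
Compare {H-α}: crew travel cost 100 + fixed 13 = 113.
Compare {H-α, H-γ}: crew travel cost 69 + fixed 46 = 115.
Compare {H-α, H-β, H-γ}: crew travel cost 69 + fixed 60 = 129.
All other subsets cost ≥ 113. Minimum total cost: 110.

110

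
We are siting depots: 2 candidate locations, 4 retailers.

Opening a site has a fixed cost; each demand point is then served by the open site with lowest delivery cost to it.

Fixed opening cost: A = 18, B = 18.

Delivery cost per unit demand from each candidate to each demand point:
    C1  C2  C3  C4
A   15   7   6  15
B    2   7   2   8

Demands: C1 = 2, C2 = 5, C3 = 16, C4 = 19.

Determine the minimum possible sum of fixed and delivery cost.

Open {B}: assign each demand point to its cheapest open site.
  C1→B 2×2=4, C2→B 5×7=35, C3→B 16×2=32, C4→B 19×8=152
  delivery cost 223, fixed 18 → total 241.
Compare {A, B}: delivery cost 223 + fixed 36 = 259.
Compare {A}: delivery cost 446 + fixed 18 = 464.

241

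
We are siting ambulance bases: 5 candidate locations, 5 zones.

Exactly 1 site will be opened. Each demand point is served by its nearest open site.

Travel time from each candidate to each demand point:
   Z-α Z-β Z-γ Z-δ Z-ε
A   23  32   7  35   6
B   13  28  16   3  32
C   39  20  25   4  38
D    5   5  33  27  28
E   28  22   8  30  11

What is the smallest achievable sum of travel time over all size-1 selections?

92

Open {B}.
  Z-α→B 13, Z-β→B 28, Z-γ→B 16, Z-δ→B 3, Z-ε→B 32  ⇒ total 92.
Compare {D}: total 98.
Compare {E}: total 99.
No size-1 selection does better; minimum is 92.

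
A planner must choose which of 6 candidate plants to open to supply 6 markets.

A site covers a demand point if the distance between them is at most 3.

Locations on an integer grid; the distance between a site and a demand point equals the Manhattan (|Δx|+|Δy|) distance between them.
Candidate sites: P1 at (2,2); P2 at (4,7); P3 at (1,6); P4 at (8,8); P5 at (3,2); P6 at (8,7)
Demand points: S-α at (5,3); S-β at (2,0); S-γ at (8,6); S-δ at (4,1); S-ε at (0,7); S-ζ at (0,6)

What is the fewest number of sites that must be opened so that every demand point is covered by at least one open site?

Coverage sets (demand points within 3 of each site):
  P1: {S-β, S-δ}
  P2: {}
  P3: {S-ε, S-ζ}
  P4: {S-γ}
  P5: {S-α, S-β, S-δ}
  P6: {S-γ}
No 2 sites suffice: every size-2 union leaves at least one demand point uncovered.
But {P3, P4, P5} covers everything, so the minimum is 3.

3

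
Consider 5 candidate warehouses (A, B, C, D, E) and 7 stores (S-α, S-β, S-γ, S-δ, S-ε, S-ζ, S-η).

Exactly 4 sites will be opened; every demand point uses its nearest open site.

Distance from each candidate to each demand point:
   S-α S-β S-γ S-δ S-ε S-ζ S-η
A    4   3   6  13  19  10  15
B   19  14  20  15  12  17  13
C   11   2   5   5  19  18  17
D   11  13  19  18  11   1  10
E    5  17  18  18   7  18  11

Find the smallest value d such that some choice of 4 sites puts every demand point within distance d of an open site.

Open {A, C, D, E}.
  Farthest demand point is S-η at distance 10 (to D); all others are ≤ 10.
With {B, C, D, E} the worst case is 10.
With {A, B, C, D} the worst case is 11.
No size-4 selection achieves below 10.

10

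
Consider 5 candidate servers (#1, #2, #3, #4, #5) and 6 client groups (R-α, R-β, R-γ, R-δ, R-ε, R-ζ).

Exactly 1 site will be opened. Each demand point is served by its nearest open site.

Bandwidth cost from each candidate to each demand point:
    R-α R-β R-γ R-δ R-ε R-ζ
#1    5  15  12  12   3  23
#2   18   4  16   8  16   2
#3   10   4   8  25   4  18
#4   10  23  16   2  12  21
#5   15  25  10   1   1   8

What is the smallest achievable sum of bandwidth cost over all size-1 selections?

60

Open {#5}.
  R-α→#5 15, R-β→#5 25, R-γ→#5 10, R-δ→#5 1, R-ε→#5 1, R-ζ→#5 8  ⇒ total 60.
Compare {#2}: total 64.
Compare {#3}: total 69.
No size-1 selection does better; minimum is 60.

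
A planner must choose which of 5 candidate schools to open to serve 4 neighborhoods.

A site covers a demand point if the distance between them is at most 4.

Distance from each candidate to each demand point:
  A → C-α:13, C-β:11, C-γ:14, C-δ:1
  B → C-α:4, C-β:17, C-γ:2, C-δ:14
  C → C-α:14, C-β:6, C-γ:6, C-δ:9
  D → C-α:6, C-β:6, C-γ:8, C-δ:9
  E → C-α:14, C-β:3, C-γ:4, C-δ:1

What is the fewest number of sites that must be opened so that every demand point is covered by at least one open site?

2

Coverage sets (demand points within 4 of each site):
  A: {C-δ}
  B: {C-α, C-γ}
  C: {}
  D: {}
  E: {C-β, C-γ, C-δ}
No single site covers all 4 demand points.
But {B, E} covers everything, so the minimum is 2.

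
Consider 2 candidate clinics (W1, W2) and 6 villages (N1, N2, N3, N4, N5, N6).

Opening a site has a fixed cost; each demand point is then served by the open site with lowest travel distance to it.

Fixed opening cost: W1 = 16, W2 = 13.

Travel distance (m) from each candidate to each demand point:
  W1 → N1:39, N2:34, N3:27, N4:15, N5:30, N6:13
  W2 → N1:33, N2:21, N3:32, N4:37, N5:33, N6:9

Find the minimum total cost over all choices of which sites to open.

Open {W1, W2}: assign each demand point to its cheapest open site.
  N1→W2 33, N2→W2 21, N3→W1 27, N4→W1 15, N5→W1 30, N6→W2 9
  travel distance 135, fixed 29 → total 164.
Compare {W1}: travel distance 158 + fixed 16 = 174.
Compare {W2}: travel distance 165 + fixed 13 = 178.

164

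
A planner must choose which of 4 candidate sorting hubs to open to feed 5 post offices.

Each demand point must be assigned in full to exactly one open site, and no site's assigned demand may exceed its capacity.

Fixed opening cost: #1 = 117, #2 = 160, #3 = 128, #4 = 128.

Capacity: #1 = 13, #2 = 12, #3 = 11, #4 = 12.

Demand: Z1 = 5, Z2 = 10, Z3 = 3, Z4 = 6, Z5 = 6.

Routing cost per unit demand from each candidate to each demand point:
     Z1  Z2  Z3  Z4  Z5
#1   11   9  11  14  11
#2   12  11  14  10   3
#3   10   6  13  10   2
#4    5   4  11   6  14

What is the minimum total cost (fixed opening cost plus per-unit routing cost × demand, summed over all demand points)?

569

Open {#1, #3, #4}; cheapest assignment that respects the capacities:
  #1 (cap 13, load 13): Z2, Z3 — cost 10×9 + 3×11 = 123
  #3 (cap 11, load 6): Z5 — cost 6×2 = 12
  #4 (cap 12, load 11): Z1, Z4 — cost 5×5 + 6×6 = 61
  Shipping 196, fixed 373 → total 569.
  Any other capacity-feasible assignment to {#1, #3, #4} ships for at least 196.
Compare {#2, #3, #4}: its best feasible assignment gives total 597.
Compare {#1, #2, #4}: its best feasible assignment gives total 607.
Every other set of open sites that can feasibly serve all demand totals ≥ 597 even under its best assignment. Minimum: 569.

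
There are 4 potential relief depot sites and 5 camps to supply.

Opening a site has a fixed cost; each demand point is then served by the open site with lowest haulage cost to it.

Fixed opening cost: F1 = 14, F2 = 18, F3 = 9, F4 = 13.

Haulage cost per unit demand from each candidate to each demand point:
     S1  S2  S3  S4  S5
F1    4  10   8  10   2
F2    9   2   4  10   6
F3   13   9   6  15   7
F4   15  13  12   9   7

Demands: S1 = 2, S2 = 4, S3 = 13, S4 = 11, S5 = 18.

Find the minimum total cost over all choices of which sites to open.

246

Open {F1, F2}: assign each demand point to its cheapest open site.
  S1→F1 2×4=8, S2→F2 4×2=8, S3→F2 13×4=52, S4→F1 11×10=110, S5→F1 18×2=36
  haulage cost 214, fixed 32 → total 246.
Compare {F1, F2, F4}: haulage cost 203 + fixed 45 = 248.
Compare {F1, F2, F3}: haulage cost 214 + fixed 41 = 255.
Compare {F1, F2, F3, F4}: haulage cost 203 + fixed 54 = 257.
All other subsets cost ≥ 248. Minimum total cost: 246.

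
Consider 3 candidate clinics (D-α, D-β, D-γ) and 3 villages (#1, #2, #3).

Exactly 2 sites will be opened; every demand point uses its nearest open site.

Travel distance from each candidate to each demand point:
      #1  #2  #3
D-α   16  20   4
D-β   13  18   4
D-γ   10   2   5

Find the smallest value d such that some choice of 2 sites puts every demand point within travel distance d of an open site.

Open {D-α, D-γ}.
  Farthest demand point is #1 at travel distance 10 (to D-γ); all others are ≤ 10.
With {D-β, D-γ} the worst case is 10.
With {D-α, D-β} the worst case is 18.
No size-2 selection achieves below 10.

10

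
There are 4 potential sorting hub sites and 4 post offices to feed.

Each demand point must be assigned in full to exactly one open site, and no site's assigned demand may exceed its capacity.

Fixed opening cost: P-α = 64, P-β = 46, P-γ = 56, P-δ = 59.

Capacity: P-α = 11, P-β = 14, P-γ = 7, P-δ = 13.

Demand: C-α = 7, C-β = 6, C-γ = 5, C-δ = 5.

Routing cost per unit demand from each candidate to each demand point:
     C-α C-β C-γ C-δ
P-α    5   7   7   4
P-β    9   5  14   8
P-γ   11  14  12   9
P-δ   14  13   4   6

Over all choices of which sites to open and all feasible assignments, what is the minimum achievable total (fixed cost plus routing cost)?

248

Open {P-β, P-δ}; cheapest assignment that respects the capacities:
  P-β (cap 14, load 13): C-α, C-β — cost 7×9 + 6×5 = 93
  P-δ (cap 13, load 10): C-γ, C-δ — cost 5×4 + 5×6 = 50
  Shipping 143, fixed 105 → total 248.
  Any other capacity-feasible assignment to {P-β, P-δ} ships for at least 143.
Compare {P-α, P-β}: its best feasible assignment gives total 258.
Compare {P-α, P-β, P-δ}: its best feasible assignment gives total 284.
Every other set of open sites that can feasibly serve all demand totals ≥ 258 even under its best assignment. Minimum: 248.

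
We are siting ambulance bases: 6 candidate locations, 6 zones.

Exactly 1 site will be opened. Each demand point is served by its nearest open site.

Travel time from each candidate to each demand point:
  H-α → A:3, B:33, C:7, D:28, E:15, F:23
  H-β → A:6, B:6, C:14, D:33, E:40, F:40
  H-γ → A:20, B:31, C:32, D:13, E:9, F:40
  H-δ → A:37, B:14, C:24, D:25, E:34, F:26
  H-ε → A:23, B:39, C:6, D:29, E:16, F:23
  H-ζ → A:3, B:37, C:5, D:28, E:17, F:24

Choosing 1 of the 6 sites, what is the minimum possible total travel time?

Open {H-α}.
  A→H-α 3, B→H-α 33, C→H-α 7, D→H-α 28, E→H-α 15, F→H-α 23  ⇒ total 109.
Compare {H-ζ}: total 114.
Compare {H-ε}: total 136.
No size-1 selection does better; minimum is 109.

109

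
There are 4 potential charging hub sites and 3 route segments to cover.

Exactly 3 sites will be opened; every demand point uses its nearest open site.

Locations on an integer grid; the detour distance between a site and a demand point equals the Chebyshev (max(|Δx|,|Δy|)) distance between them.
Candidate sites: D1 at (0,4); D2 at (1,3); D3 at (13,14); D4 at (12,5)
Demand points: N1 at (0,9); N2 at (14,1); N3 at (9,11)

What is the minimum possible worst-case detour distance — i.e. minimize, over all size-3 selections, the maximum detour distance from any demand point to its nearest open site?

Open {D1, D3, D4}.
  Farthest demand point is N1 at detour distance 5 (to D1); all others are ≤ 5.
With {D1, D2, D4} the worst case is 6.
With {D2, D3, D4} the worst case is 6.
No size-3 selection achieves below 5.

5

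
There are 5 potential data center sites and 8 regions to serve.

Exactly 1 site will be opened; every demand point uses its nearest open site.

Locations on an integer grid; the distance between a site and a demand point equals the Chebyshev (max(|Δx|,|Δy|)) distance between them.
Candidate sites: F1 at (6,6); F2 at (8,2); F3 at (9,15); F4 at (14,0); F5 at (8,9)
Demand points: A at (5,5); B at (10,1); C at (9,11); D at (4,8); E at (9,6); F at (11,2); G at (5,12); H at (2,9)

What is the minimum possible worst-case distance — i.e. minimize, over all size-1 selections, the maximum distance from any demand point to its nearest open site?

Open {F1}.
  Farthest demand point is G at distance 6 (to F1); all others are ≤ 6.
With {F5} the worst case is 8.
With {F2} the worst case is 10.
No size-1 selection achieves below 6.

6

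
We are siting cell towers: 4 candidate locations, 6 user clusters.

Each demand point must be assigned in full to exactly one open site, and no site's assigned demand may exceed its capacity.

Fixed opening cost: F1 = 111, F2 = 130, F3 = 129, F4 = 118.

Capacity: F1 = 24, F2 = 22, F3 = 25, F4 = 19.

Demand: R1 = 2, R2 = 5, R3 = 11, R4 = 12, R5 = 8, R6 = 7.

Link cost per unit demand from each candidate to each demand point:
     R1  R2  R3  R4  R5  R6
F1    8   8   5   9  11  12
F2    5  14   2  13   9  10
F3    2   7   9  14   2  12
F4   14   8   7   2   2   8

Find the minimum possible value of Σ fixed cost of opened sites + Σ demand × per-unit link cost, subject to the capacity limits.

Open {F2, F3, F4}; cheapest assignment that respects the capacities:
  F2 (cap 22, load 11): R3 — cost 11×2 = 22
  F3 (cap 25, load 15): R1, R2, R5 — cost 2×2 + 5×7 + 8×2 = 55
  F4 (cap 19, load 19): R4, R6 — cost 12×2 + 7×8 = 80
  Shipping 157, fixed 377 → total 534.
  Any other capacity-feasible assignment to {F2, F3, F4} ships for at least 157.
Compare {F1, F3}: its best feasible assignment gives total 542.
Compare {F1, F3, F4}: its best feasible assignment gives total 548.
Every other set of open sites that can feasibly serve all demand totals ≥ 542 even under its best assignment. Minimum: 534.

534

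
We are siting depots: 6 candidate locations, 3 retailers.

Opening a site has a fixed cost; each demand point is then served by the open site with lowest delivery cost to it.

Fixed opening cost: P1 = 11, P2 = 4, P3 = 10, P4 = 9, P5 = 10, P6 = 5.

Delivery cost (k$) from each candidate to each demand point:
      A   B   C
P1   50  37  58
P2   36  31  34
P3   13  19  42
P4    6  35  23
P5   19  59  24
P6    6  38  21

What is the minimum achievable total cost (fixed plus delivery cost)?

61

Open {P3, P6}: assign each demand point to its cheapest open site.
  A→P6 6, B→P3 19, C→P6 21
  delivery cost 46, fixed 15 → total 61.
Compare {P2, P3, P6}: delivery cost 46 + fixed 19 = 65.
Compare {P2, P6}: delivery cost 58 + fixed 9 = 67.
Compare {P3, P4}: delivery cost 48 + fixed 19 = 67.
All other subsets cost ≥ 65. Minimum total cost: 61.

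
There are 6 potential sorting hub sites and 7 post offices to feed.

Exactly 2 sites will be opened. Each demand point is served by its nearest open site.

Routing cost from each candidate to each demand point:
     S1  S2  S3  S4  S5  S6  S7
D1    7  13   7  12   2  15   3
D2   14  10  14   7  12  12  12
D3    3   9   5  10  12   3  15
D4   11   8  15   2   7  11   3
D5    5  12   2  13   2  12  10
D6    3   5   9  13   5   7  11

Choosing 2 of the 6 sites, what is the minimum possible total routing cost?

31

Open {D3, D4}.
  S1→D3 3, S2→D4 8, S3→D3 5, S4→D4 2, S5→D4 7, S6→D3 3, S7→D4 3  ⇒ total 31.
Compare {D4, D5}: total 33.
Compare {D4, D6}: total 34.
No size-2 selection does better; minimum is 31.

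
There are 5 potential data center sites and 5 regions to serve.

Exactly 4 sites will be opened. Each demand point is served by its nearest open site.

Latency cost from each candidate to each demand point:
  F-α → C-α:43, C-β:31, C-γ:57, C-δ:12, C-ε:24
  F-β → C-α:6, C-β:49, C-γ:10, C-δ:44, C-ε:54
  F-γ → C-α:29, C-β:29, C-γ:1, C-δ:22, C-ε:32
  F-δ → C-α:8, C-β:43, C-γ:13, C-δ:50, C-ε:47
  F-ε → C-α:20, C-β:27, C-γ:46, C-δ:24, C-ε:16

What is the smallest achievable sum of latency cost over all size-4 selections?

Open {F-α, F-β, F-γ, F-ε}.
  C-α→F-β 6, C-β→F-ε 27, C-γ→F-γ 1, C-δ→F-α 12, C-ε→F-ε 16  ⇒ total 62.
Compare {F-α, F-γ, F-δ, F-ε}: total 64.
Compare {F-α, F-β, F-δ, F-ε}: total 71.
No size-4 selection does better; minimum is 62.

62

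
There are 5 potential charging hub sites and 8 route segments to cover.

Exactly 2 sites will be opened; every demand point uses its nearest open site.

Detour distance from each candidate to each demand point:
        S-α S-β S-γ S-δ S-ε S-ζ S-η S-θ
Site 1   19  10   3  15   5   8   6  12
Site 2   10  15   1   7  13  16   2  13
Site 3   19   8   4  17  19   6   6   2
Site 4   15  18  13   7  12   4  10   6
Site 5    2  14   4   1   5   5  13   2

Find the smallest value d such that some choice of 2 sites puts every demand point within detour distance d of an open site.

Open {Site 3, Site 5}.
  Farthest demand point is S-β at detour distance 8 (to Site 3); all others are ≤ 8.
With {Site 1, Site 5} the worst case is 10.
With {Site 1, Site 2} the worst case is 12.
No size-2 selection achieves below 8.

8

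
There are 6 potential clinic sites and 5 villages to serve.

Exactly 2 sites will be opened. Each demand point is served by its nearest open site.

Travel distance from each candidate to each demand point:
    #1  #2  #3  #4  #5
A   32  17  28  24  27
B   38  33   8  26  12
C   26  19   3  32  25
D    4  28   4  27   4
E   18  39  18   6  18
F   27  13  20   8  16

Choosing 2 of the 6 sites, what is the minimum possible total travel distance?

Open {D, F}.
  #1→D 4, #2→F 13, #3→D 4, #4→F 8, #5→D 4  ⇒ total 33.
Compare {D, E}: total 46.
Compare {A, D}: total 53.
No size-2 selection does better; minimum is 33.

33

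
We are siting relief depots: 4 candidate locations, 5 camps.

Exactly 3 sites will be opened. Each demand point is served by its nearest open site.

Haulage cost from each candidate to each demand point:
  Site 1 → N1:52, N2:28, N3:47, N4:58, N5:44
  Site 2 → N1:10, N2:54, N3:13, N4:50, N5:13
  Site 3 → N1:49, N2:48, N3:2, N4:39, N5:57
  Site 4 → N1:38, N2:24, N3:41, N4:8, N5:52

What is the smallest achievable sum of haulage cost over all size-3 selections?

Open {Site 2, Site 3, Site 4}.
  N1→Site 2 10, N2→Site 4 24, N3→Site 3 2, N4→Site 4 8, N5→Site 2 13  ⇒ total 57.
Compare {Site 1, Site 2, Site 4}: total 68.
Compare {Site 1, Site 2, Site 3}: total 92.
No size-3 selection does better; minimum is 57.

57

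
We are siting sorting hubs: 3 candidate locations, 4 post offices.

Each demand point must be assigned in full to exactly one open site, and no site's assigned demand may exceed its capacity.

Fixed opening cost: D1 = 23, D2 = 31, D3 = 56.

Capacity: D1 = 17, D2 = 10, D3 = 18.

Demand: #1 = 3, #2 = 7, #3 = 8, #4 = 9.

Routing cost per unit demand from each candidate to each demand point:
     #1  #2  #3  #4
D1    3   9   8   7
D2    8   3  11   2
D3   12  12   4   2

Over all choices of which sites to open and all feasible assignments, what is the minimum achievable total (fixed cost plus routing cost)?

Open {D2, D3}; cheapest assignment that respects the capacities:
  D2 (cap 10, load 10): #1, #2 — cost 3×8 + 7×3 = 45
  D3 (cap 18, load 17): #3, #4 — cost 8×4 + 9×2 = 50
  Shipping 95, fixed 87 → total 182.
  Any other capacity-feasible assignment to {D2, D3} ships for at least 95.
Compare {D1, D2, D3}: its best feasible assignment gives total 190.
Compare {D1, D3}: its best feasible assignment gives total 201.
Every other set of open sites that can feasibly serve all demand totals ≥ 190 even under its best assignment. Minimum: 182.

182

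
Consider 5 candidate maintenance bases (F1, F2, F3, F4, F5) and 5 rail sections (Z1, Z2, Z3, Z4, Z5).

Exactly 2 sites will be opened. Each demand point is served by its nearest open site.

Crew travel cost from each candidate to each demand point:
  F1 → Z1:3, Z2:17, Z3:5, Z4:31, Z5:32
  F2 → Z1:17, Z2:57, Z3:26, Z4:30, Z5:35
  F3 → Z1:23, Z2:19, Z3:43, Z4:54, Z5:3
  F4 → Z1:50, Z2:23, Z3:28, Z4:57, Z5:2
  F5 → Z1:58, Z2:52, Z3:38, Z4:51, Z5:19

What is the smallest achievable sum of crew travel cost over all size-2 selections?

58

Open {F1, F4}.
  Z1→F1 3, Z2→F1 17, Z3→F1 5, Z4→F1 31, Z5→F4 2  ⇒ total 58.
Compare {F1, F3}: total 59.
Compare {F1, F5}: total 75.
No size-2 selection does better; minimum is 58.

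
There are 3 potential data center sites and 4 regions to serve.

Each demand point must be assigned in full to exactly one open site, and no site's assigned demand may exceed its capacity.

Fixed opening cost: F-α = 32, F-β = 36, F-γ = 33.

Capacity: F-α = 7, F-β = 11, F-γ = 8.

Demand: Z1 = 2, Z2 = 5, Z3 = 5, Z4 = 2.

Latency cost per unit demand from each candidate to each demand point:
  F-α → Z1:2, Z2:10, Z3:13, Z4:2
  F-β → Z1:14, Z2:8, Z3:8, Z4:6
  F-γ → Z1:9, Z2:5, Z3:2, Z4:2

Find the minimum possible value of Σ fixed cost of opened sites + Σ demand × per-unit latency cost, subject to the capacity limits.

Open {F-α, F-γ}; cheapest assignment that respects the capacities:
  F-α (cap 7, load 7): Z1, Z2 — cost 2×2 + 5×10 = 54
  F-γ (cap 8, load 7): Z3, Z4 — cost 5×2 + 2×2 = 14
  Shipping 68, fixed 65 → total 133.
  Any other capacity-feasible assignment to {F-α, F-γ} ships for at least 68.
Compare {F-β, F-γ}: its best feasible assignment gives total 149.
Compare {F-α, F-β}: its best feasible assignment gives total 156.
Every other set of open sites that can feasibly serve all demand totals ≥ 149 even under its best assignment. Minimum: 133.

133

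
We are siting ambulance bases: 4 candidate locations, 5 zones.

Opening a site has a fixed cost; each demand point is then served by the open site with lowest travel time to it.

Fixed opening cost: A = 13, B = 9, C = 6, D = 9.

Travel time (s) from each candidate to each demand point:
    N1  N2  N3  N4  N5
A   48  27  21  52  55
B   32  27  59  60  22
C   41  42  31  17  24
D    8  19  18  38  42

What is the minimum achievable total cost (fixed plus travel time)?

101

Open {C, D}: assign each demand point to its cheapest open site.
  N1→D 8, N2→D 19, N3→D 18, N4→C 17, N5→C 24
  travel time 86, fixed 15 → total 101.
Compare {B, C, D}: travel time 84 + fixed 24 = 108.
Compare {A, C, D}: travel time 86 + fixed 28 = 114.
Compare {A, B, C, D}: travel time 84 + fixed 37 = 121.
All other subsets cost ≥ 108. Minimum total cost: 101.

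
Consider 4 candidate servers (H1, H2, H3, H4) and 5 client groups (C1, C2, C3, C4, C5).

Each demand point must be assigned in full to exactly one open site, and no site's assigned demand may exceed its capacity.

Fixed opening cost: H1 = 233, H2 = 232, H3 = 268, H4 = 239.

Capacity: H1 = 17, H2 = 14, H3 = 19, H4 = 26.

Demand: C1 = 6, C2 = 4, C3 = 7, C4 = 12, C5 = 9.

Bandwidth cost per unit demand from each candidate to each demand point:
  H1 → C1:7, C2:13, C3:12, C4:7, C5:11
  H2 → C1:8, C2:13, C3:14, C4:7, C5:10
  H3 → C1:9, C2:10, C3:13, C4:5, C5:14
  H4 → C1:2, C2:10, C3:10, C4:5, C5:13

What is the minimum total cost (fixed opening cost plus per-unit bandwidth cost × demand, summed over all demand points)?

755

Open {H2, H4}; cheapest assignment that respects the capacities:
  H2 (cap 14, load 13): C2, C5 — cost 4×13 + 9×10 = 142
  H4 (cap 26, load 25): C1, C3, C4 — cost 6×2 + 7×10 + 12×5 = 142
  Shipping 284, fixed 471 → total 755.
  Any other capacity-feasible assignment to {H2, H4} ships for at least 284.
Compare {H1, H4}: its best feasible assignment gives total 765.
Compare {H3, H4}: its best feasible assignment gives total 806.
Every other set of open sites that can feasibly serve all demand totals ≥ 765 even under its best assignment. Minimum: 755.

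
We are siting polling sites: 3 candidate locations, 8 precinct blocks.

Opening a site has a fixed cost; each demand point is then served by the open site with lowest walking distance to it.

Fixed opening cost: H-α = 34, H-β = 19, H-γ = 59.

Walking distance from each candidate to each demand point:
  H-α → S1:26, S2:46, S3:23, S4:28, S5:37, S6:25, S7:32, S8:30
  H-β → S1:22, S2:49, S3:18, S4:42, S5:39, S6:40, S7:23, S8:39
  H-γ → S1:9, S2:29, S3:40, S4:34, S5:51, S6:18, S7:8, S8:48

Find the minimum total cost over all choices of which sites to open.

272

Open {H-β, H-γ}: assign each demand point to its cheapest open site.
  S1→H-γ 9, S2→H-γ 29, S3→H-β 18, S4→H-γ 34, S5→H-β 39, S6→H-γ 18, S7→H-γ 8, S8→H-β 39
  walking distance 194, fixed 78 → total 272.
Compare {H-α, H-γ}: walking distance 182 + fixed 93 = 275.
Compare {H-α}: walking distance 247 + fixed 34 = 281.
Compare {H-α, H-β}: walking distance 229 + fixed 53 = 282.
All other subsets cost ≥ 275. Minimum total cost: 272.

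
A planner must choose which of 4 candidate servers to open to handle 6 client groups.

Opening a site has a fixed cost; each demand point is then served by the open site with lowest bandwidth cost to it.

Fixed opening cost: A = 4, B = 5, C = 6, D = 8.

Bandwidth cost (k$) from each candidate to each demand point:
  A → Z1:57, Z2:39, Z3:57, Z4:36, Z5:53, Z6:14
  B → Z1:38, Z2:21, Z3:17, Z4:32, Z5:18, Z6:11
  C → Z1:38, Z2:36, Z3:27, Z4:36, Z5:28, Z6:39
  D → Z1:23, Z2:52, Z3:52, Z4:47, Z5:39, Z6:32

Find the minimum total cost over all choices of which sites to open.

Open {B, D}: assign each demand point to its cheapest open site.
  Z1→D 23, Z2→B 21, Z3→B 17, Z4→B 32, Z5→B 18, Z6→B 11
  bandwidth cost 122, fixed 13 → total 135.
Compare {A, B, D}: bandwidth cost 122 + fixed 17 = 139.
Compare {B, C, D}: bandwidth cost 122 + fixed 19 = 141.
Compare {B}: bandwidth cost 137 + fixed 5 = 142.
All other subsets cost ≥ 139. Minimum total cost: 135.

135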